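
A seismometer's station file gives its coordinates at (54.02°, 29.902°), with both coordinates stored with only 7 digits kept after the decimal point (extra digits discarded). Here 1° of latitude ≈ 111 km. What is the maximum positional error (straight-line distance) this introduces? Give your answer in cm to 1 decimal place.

Truncating at 7 decimal places can drop up to a full unit in the last place, so each coordinate may be off by as much as 1e-07°.
N–S: 1e-07° × 111000 m/° = 0.0111 m.
Longitude error → 1e-07 × 111000 × cos 54.02° = 1e-07 × 111000 × 0.5875 ≈ 0.00652128 m.
The two errors are perpendicular, so the maximum displacement is √(0.0111² + 0.00652128²) ≈ 0.0128739 m.
That is 0.0128739 m = 1.2874 cm.

1.3 cm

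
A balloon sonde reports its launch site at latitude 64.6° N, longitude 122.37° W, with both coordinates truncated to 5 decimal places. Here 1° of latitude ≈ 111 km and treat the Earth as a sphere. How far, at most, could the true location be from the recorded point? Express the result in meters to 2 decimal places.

Truncating at 5 decimal places can drop up to a full unit in the last place, so each coordinate may be off by as much as 1e-05°.
North–south component: 1e-05° × 111000 = 1.11 m.
E–W at 64.6°: 1e-05° × 111000 × cos 64.6° = 1e-05 × 111000 × 0.4289 ≈ 0.476118 m.
The two errors are perpendicular, so the maximum displacement is √(1.11² + 0.476118²) ≈ 1.2078 m.

1.21 meters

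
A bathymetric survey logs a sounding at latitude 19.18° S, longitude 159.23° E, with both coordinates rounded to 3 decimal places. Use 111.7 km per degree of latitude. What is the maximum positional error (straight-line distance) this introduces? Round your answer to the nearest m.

77 m

Rounding to 3 decimal places leaves each coordinate within ±0.0005° of the true value.
North–south component: 0.0005° × 111700 = 55.85 m.
Longitude error → 0.0005 × 111700 × cos 19.18° = 0.0005 × 111700 × 0.9445 ≈ 52.7498 m.
The two errors are perpendicular, so the maximum displacement is √(55.85² + 52.7498²) ≈ 76.823 m.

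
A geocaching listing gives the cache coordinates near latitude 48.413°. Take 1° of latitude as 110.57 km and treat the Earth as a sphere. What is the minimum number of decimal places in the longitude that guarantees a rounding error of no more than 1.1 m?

At 48.413° one degree of longitude covers 110570 × cos 48.413° ≈ 110570 × 0.6638 ≈ 73391.6 m.
Rounding to N decimal places gives at most 0.5 × 10⁻ᴺ degrees of error, i.e. 0.5 × 10⁻ᴺ × 73391.6 m.
Need 0.5 × 73391.6 × 10⁻ᴺ ≤ 1.1 → 10⁻ᴺ ≤ 2.998e-05, so N ≥ 4.52.
At 4 places the error can reach 3.67 m, but 5 places keeps it to 0.367 m.

5 decimal places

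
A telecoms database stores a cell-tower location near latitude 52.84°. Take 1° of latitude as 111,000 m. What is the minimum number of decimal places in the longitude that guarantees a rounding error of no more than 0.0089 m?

7

At 52.84° one degree of longitude covers 111000 × cos 52.84° ≈ 111000 × 0.6040 ≈ 67048.8 m.
With N decimal places the half-ulp bound is 0.5·10⁻ᴺ°, or 0.5·10⁻ᴺ × 67048.8 m on the ground.
Need 0.5 × 67048.8 × 10⁻ᴺ ≤ 0.0089 → 10⁻ᴺ ≤ 2.655e-07, so N ≥ 6.58.
At 6 places the error can reach 0.0335 m, but 7 places keeps it to 0.00335 m.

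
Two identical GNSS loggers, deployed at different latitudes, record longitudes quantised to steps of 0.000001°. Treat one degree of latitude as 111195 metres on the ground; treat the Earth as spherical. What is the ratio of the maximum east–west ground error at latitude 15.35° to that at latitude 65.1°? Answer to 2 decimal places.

2.29

With a 0.000001° grid the true value lies within half a step, ±0.000001°/2 = ±5e-07°, of the stored one.
Error at 15.35° = 5e-07° × 111195 × cos 15.35° ≈ 0.055597 × 0.9643 = 0.053614 m.
Error at 65.1° = 5e-07° × 111195 × cos 65.1° ≈ 0.055597 × 0.4210 = 0.023409 m.
Ratio: 0.053614 / 0.023409 = cos 15.35° / cos 65.1° ≈ 2.2904.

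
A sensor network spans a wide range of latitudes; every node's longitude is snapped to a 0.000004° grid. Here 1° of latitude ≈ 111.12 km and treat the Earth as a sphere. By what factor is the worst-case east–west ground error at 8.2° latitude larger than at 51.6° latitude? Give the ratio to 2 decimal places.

1.59

With a 0.000004° grid the true value lies within half a step, ±0.000004°/2 = ±2e-06°, of the stored one.
Error at 8.2° = 2e-06° × 111120 × cos 8.2° ≈ 0.22224 × 0.9898 = 0.21997 m.
At 51.6°: 2e-06° × 111120 × cos 51.6° = 2e-06 × 111120 × 0.6211 ≈ 0.13804 m.
The ratio reduces to cos 8.2° / cos 51.6° = 0.9898/0.6211 ≈ 1.5935.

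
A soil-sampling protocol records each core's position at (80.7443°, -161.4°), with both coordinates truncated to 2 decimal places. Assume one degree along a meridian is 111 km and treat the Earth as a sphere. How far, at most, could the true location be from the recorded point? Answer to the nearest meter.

1124 meters

Truncating at 2 decimal places can drop up to a full unit in the last place, so each coordinate may be off by as much as 0.01°.
Latitude error → 0.01 × 111000 = 1110 m along the meridian.
East–west component at 80.7443°: 0.01° × 111000 × cos 80.7443° ≈ 0.01 × 17853.3 ≈ 178.533 m.
Worst case both components are at the extreme and orthogonal: √(1110² + 178.533²) ≈ 1124.27 m.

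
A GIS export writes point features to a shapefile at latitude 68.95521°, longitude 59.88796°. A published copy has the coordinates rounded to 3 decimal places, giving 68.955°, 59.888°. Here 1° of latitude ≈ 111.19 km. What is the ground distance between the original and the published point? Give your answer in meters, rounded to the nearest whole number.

The latitude changed by +0.00021° and the longitude by -0.00004°.
N–S: 0.00021° × 111190 m/° = 23.3499 m.
E–W at 68.955°: -0.00004° × 111190 × cos 68.955° = -0.00004 × 111190 × 0.3591 ≈ -1.59714 m.
Combined displacement = (23.3499² + 1.59714²)^½ ≈ 23.4045 m.

23 meters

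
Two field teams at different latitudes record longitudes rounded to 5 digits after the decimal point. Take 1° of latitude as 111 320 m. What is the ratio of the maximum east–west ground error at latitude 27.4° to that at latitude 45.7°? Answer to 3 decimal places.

Rounding to 5 decimal places leaves the longitude within ±5e-06° of the true value.
Error at 27.4° = 5e-06° × 111320 × cos 27.4° ≈ 0.5566 × 0.8878 = 0.49416 m.
Error at 45.7° = 5e-06° × 111320 × cos 45.7° ≈ 0.5566 × 0.6984 = 0.38874 m.
The ratio reduces to cos 27.4° / cos 45.7° = 0.8878/0.6984 ≈ 1.2712.

1.271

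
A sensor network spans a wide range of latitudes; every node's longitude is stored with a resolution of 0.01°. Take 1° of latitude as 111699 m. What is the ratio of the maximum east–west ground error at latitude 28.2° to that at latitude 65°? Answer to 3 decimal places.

2.085

With a 0.01° grid the true value lies within half a step, ±0.01°/2 = ±0.005°, of the stored one.
Error at 28.2° = 0.005° × 111699 × cos 28.2° ≈ 558.5 × 0.8813 = 492.2 m.
Error at 65° = 0.005° × 111699 × cos 65° ≈ 558.5 × 0.4226 = 236.03 m.
The ratio reduces to cos 28.2° / cos 65° = 0.8813/0.4226 ≈ 2.0853.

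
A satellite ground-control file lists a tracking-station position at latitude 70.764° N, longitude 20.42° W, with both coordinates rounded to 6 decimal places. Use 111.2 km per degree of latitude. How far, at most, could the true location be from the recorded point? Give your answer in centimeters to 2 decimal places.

Rounding to 6 decimal places leaves each coordinate within ±5e-07° of the true value.
N–S: 5e-07° × 111200 m/° = 0.0556 m.
Longitude error → 5e-07 × 111200 × cos 70.764° = 5e-07 × 111200 × 0.3295 ≈ 0.018318 m.
Combining orthogonally: (0.0556² + 0.018318²)^½ ≈ 0.0585398 m.
That is 0.0585398 m = 5.854 cm.

5.85 centimeters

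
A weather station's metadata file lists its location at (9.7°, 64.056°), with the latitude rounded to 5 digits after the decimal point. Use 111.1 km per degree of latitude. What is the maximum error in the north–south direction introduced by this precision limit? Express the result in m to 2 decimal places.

0.56 m

Rounding to 5 decimal places leaves the latitude within ±5e-06° of the true value.
North–south distance: 5e-06° × 111100 m/° = 0.5555 m.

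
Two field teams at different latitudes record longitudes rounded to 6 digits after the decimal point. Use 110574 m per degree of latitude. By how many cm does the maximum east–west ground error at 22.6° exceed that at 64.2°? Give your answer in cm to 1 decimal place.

Rounding to 6 decimal places leaves the longitude within ±5e-07° of the true value.
At 22.6°: 5e-07° × 110574 × cos 22.6° = 5e-07 × 110574 × 0.9232 ≈ 0.051042 m.
Error at 64.2° = 5e-07° × 110574 × cos 64.2° ≈ 0.055287 × 0.4352 = 0.024063 m.
Difference: 0.051042 − 0.024063 = 0.026979 m.
That is 0.0269789 m = 2.6979 cm.

2.7 cm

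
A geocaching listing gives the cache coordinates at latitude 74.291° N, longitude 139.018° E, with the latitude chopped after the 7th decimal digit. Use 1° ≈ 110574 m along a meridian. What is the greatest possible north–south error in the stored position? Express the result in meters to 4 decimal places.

0.0111 meters

Truncating at 7 decimal places can drop up to a full unit in the last place, so the latitude may be off by as much as 1e-07°.
North–south distance: 1e-07° × 110574 m/° = 0.0110574 m.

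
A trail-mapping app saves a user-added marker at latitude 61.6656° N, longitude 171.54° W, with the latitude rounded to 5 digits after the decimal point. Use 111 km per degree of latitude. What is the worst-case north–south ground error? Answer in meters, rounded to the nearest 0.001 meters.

0.555 meters

Rounding to 5 decimal places leaves the latitude within ±5e-06° of the true value.
So the N–S error is at most 5e-06 × 111000 = 0.555 m.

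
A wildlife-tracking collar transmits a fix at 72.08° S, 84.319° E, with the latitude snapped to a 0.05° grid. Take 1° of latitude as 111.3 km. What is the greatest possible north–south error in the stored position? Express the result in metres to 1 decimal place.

With a 0.05° grid the true value lies within half a step, ±0.05°/2 = ±0.025°, of the stored one.
Along the meridian that is 0.025° × 111300 m/° = 2782.5 m.

2782.5 metres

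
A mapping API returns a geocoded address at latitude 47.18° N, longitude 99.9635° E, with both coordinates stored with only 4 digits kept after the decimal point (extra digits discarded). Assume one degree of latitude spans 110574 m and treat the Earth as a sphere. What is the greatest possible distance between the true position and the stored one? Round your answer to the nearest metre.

Truncating at 4 decimal places can drop up to a full unit in the last place, so each coordinate may be off by as much as 0.0001°.
Latitude error → 0.0001 × 110574 = 11.0574 m along the meridian.
Longitude error → 0.0001 × 110574 × cos 47.18° = 0.0001 × 110574 × 0.6797 ≈ 7.51569 m.
The two errors are perpendicular, so the maximum displacement is √(11.0574² + 7.51569²) ≈ 13.3698 m.

13 metres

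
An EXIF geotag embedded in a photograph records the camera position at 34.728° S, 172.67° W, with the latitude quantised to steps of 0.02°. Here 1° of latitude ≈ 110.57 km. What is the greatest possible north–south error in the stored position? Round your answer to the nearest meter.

With a 0.02° grid the true value lies within half a step, ±0.02°/2 = ±0.01°, of the stored one.
North–south distance: 0.01° × 110570 m/° = 1105.7 m.

1106 meters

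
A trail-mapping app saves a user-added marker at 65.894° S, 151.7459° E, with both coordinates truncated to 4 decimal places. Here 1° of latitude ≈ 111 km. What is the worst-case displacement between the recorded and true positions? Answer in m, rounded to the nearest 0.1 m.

12.0 m

Truncating at 4 decimal places can drop up to a full unit in the last place, so each coordinate may be off by as much as 0.0001°.
Latitude error → 0.0001 × 111000 = 11.1 m along the meridian.
Longitude error → 0.0001 × 111000 × cos 65.894° = 0.0001 × 111000 × 0.4084 ≈ 4.53353 m.
The two errors are perpendicular, so the maximum displacement is √(11.1² + 4.53353²) ≈ 11.9901 m.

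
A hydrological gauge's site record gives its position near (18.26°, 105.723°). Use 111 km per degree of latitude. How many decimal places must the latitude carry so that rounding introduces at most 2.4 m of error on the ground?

5

One degree of latitude covers 111000 m.
Rounding to N decimal places gives at most 0.5 × 10⁻ᴺ degrees of error, i.e. 0.5 × 10⁻ᴺ × 111000 m.
Setting 55500 × 10⁻ᴺ ≤ 2.4 gives 10ᴺ ≥ 2.312e+04, i.e. N ≥ 4.36.
N = 4 would give 5.55 m (too coarse); N = 5 gives 0.555 m ≤ 2.4 m.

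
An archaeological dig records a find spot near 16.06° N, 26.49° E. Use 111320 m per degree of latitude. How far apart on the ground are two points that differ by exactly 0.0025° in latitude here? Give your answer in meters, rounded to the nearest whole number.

0.0025° × 111320 m/° = 278.3 m.

278 meters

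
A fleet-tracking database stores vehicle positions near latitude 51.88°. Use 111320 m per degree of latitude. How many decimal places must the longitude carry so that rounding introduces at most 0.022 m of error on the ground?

7 decimal places

At 51.88° one degree of longitude covers 111320 × cos 51.88° ≈ 111320 × 0.6173 ≈ 68719 m.
With N decimal places the half-ulp bound is 0.5·10⁻ᴺ°, or 0.5·10⁻ᴺ × 68719 m on the ground.
Setting 34359.5 × 10⁻ᴺ ≤ 0.022 gives 10ᴺ ≥ 1.562e+06, i.e. N ≥ 6.19.
So 7 decimal places suffice (0.00344 m); 6 would allow up to 0.0344 m.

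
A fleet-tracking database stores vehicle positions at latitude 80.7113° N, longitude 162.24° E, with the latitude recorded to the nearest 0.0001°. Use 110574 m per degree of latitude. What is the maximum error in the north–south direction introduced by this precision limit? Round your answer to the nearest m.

Rounding to 4 decimal places leaves the latitude within ±5e-05° of the true value.
Along the meridian that is 5e-05° × 110574 m/° = 5.5287 m.

6 m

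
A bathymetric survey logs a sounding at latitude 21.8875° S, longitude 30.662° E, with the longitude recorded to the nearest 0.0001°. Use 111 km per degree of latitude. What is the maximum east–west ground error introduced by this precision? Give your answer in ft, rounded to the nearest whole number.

17 ft

Rounding to 4 decimal places leaves the longitude within ±5e-05° of the true value.
Parallels shrink by cos φ, so at 21.8875° a degree of longitude is 111000 × 0.9279 ≈ 102999 m.
Maximum E–W displacement: 5e-05 × 102999 = 5.14994 m.
Converting: 5.14994 m × 3.2808 ft/m ≈ 16.896 ft.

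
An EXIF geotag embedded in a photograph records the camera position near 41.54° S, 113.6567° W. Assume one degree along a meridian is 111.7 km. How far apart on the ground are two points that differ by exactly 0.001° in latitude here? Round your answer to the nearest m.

112 m

Along a meridian 0.001° is 0.001 × 111700 = 111.7 m.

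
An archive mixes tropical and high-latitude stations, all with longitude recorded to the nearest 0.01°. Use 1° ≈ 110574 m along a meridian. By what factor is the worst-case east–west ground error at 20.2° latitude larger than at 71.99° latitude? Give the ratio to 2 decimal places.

3.04

Rounding to 2 decimal places leaves the longitude within ±0.005° of the true value.
Error at 20.2° = 0.005° × 110574 × cos 20.2° ≈ 552.87 × 0.9385 = 518.86 m.
At 71.99°: 0.005° × 110574 × cos 71.99° = 0.005 × 110574 × 0.3092 ≈ 170.94 m.
The ratio reduces to cos 20.2° / cos 71.99° = 0.9385/0.3092 ≈ 3.0354.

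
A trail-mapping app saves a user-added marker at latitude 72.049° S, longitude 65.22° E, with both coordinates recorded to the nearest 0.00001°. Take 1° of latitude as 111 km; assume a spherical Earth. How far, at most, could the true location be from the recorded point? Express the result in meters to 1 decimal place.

0.6 meters

Rounding to 5 decimal places leaves each coordinate within ±5e-06° of the true value.
N–S: 5e-06° × 111000 m/° = 0.555 m.
East–west component at 72.049°: 5e-06° × 111000 × cos 72.049° ≈ 5e-06 × 34210.6 ≈ 0.171053 m.
Worst case both components are at the extreme and orthogonal: √(0.555² + 0.171053²) ≈ 0.580762 m.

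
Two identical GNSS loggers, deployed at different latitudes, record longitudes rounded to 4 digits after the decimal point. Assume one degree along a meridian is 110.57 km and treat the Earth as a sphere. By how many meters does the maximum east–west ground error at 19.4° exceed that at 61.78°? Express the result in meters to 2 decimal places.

Rounding to 4 decimal places leaves the longitude within ±5e-05° of the true value.
At 19.4°: 5e-05° × 110570 × cos 19.4° = 5e-05 × 110570 × 0.9432 ≈ 5.2146 m.
At 61.78°: 5e-05° × 110570 × cos 61.78° = 5e-05 × 110570 × 0.4729 ≈ 2.6142 m.
Difference: 5.2146 − 2.6142 = 2.6004 m.

2.60 meters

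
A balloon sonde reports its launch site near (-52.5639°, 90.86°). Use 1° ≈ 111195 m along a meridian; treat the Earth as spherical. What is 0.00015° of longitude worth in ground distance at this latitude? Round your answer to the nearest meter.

10 meters

At 52.5639° a degree of longitude is 111195 × cos 52.5639° ≈ 67592.8 m, so 0.00015° corresponds to 10.1389 m.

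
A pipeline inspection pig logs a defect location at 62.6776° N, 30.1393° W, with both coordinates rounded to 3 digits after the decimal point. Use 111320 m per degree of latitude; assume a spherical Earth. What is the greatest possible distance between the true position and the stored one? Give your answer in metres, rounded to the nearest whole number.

Rounding to 3 decimal places leaves each coordinate within ±0.0005° of the true value.
Latitude error → 0.0005 × 111320 = 55.66 m along the meridian.
Longitude error → 0.0005 × 111320 × cos 62.6776° = 0.0005 × 111320 × 0.4590 ≈ 25.5478 m.
Worst case both components are at the extreme and orthogonal: √(55.66² + 25.5478²) ≈ 61.2432 m.

61 metres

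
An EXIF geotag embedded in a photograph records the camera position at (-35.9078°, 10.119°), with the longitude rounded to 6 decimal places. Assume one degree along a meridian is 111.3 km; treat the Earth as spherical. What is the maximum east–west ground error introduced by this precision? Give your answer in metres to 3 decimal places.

0.045 metres

Rounding to 6 decimal places leaves the longitude within ±5e-07° of the true value.
At latitude 35.9078° a degree of longitude spans 111300 m × cos 35.9078° = 111300 × 0.8100 ≈ 90148.7 m.
So at most 5e-07° × 90148.7 ≈ 0.0450744 m east–west.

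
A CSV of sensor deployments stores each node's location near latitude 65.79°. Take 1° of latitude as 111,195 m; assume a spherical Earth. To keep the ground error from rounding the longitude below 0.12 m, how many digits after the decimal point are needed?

At 65.79° one degree of longitude covers 111195 × cos 65.79° ≈ 111195 × 0.4101 ≈ 45599.1 m.
Rounding to N decimal places gives at most 0.5 × 10⁻ᴺ degrees of error, i.e. 0.5 × 10⁻ᴺ × 45599.1 m.
Setting 22799.5 × 10⁻ᴺ ≤ 0.12 gives 10ᴺ ≥ 1.9e+05, i.e. N ≥ 5.28.
So 6 decimal places suffice (0.0228 m); 5 would allow up to 0.228 m.

6 decimal places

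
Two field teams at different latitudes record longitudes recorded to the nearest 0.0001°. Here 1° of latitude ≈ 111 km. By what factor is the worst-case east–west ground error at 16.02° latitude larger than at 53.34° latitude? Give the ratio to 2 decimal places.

Rounding to 4 decimal places leaves the longitude within ±5e-05° of the true value.
At 16.02°: 5e-05° × 111000 × cos 16.02° = 5e-05 × 111000 × 0.9612 ≈ 5.3345 m.
Error at 53.34° = 5e-05° × 111000 × cos 53.34° ≈ 5.55 × 0.5971 = 3.3137 m.
The ratio reduces to cos 16.02° / cos 53.34° = 0.9612/0.5971 ≈ 1.6098.

1.61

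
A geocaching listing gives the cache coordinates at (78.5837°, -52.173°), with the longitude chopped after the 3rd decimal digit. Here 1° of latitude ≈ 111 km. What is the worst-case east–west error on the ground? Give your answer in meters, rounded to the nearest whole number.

Truncating at 3 decimal places can drop up to a full unit in the last place, so the longitude may be off by as much as 0.001°.
At latitude 78.5837° a degree of longitude spans 111000 m × cos 78.5837° = 111000 × 0.1979 ≈ 21970.9 m.
Maximum E–W displacement: 0.001 × 21970.9 = 21.9709 m.

22 meters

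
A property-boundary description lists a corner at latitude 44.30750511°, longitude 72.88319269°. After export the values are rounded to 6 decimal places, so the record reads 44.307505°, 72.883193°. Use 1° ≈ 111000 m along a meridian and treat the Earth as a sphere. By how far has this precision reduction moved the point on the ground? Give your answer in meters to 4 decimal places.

0.0275 meters

Δlat = 44.30750511 − 44.307505 = +0.00000011°; Δlon = 72.88319269 − 72.883193 = -0.00000031°.
North–south shift: 0.00000011 × 111000 = 0.01221 m.
East–west at this latitude: -0.00000031° × 111000 × cos 44.3075° ≈ -0.00000031 × 79431.7 = -0.0246238 m.
Hypotenuse of the two orthogonal shifts: √(0.01221² + 0.0246238²) = 0.0274849 m.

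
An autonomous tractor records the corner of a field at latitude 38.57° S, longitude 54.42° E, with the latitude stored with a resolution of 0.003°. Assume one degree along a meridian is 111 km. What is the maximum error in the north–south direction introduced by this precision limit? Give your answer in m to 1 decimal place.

166.5 m

With a 0.003° grid the true value lies within half a step, ±0.003°/2 = ±0.0015°, of the stored one.
So the N–S error is at most 0.0015 × 111000 = 166.5 m.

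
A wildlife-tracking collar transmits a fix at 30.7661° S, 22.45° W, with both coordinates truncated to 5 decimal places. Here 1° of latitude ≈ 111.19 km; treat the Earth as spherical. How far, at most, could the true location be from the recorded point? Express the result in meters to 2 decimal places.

Truncating at 5 decimal places can drop up to a full unit in the last place, so each coordinate may be off by as much as 1e-05°.
Latitude error → 1e-05 × 111190 = 1.1119 m along the meridian.
East–west component at 30.7661°: 1e-05° × 111190 × cos 30.7661° ≈ 1e-05 × 95541.4 ≈ 0.955414 m.
Combining orthogonally: (1.1119² + 0.955414²)^½ ≈ 1.46599 m.

1.47 meters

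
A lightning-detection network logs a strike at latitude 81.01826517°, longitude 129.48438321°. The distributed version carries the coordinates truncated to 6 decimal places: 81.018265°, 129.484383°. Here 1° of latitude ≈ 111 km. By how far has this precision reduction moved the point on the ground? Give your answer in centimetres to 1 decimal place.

Δlat = 81.01826517 − 81.018265 = +0.00000017°; Δlon = 129.48438321 − 129.484383 = +0.00000021°.
North–south shift: 0.00000017 × 111000 = 0.01887 m.
East–west at this latitude: 0.00000021° × 111000 × cos 81.0183° ≈ 0.00000021 × 17329.3 = 0.00363915 m.
Hypotenuse of the two orthogonal shifts: √(0.01887² + 0.00363915²) = 0.0192177 m.
That is 0.0192177 m = 1.9218 cm.

1.9 centimetres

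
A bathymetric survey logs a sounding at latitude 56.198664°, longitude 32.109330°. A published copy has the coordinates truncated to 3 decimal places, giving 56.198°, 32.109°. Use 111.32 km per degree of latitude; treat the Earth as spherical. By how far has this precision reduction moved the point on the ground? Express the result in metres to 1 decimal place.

76.7 metres

The latitude changed by +0.000664° and the longitude by +0.000330°.
North–south shift: 0.000664 × 111320 = 73.9165 m.
East–west at this latitude: 0.000330° × 111320 × cos 56.198° ≈ 0.000330 × 61930.1 = 20.4369 m.
Combined displacement = (73.9165² + 20.4369²)^½ ≈ 76.6897 m.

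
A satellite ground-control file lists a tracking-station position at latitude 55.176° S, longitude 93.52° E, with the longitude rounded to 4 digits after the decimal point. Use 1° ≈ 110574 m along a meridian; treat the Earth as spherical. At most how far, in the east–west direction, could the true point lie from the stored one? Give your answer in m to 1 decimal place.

3.2 m

Rounding to 4 decimal places leaves the longitude within ±5e-05° of the true value.
One degree of longitude at 55.176° is 110574 × cos 55.176° ≈ 110574 × 0.5711 = 63144.1 m.
East–west error: 5e-05° × 63144.1 m/° ≈ 3.15721 m.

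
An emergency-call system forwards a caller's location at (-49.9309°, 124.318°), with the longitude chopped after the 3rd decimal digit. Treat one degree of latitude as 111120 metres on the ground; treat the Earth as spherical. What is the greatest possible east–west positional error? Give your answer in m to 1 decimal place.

71.5 m

Truncating at 3 decimal places can drop up to a full unit in the last place, so the longitude may be off by as much as 0.001°.
Parallels shrink by cos φ, so at 49.9309° a degree of longitude is 111120 × 0.6437 ≈ 71529.2 m.
So at most 0.001° × 71529.2 ≈ 71.5292 m east–west.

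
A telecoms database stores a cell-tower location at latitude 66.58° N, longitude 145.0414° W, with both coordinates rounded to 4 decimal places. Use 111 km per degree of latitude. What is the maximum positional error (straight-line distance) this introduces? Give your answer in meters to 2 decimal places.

5.97 meters

Rounding to 4 decimal places leaves each coordinate within ±5e-05° of the true value.
Latitude error → 5e-05 × 111000 = 5.55 m along the meridian.
East–west component at 66.58°: 5e-05° × 111000 × cos 66.58° ≈ 5e-05 × 44119 ≈ 2.20595 m.
Worst case both components are at the extreme and orthogonal: √(5.55² + 2.20595²) ≈ 5.97233 m.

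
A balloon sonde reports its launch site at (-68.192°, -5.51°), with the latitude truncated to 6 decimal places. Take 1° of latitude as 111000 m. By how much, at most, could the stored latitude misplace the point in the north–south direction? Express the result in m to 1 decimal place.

0.1 m

Truncating at 6 decimal places can drop up to a full unit in the last place, so the latitude may be off by as much as 1e-06°.
North–south distance: 1e-06° × 111000 m/° = 0.111 m.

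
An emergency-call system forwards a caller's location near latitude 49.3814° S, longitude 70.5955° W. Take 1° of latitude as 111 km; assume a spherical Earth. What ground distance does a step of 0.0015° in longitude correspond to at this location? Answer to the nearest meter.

0.0015° of longitude at 49.3814° is 0.0015 × 111000 × cos 49.3814° ≈ 0.0015 × 72263.3 = 108.395 m.

108 meters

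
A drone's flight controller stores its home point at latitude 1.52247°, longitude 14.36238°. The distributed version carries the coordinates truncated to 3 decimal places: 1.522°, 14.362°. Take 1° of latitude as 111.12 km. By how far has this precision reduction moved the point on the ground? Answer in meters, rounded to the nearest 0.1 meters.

67.2 meters

The latitude changed by +0.00047° and the longitude by +0.00038°.
N–S: 0.00047° × 111120 m/° = 52.2264 m.
E–W at 1.522°: 0.00038° × 111120 × cos 1.522° = 0.00038 × 111120 × 0.9996 ≈ 42.2107 m.
Hypotenuse of the two orthogonal shifts: √(52.2264² + 42.2107²) = 67.1516 m.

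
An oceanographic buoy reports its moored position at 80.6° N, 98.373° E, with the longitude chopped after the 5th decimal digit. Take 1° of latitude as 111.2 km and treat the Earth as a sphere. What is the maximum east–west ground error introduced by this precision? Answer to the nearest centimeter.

18 centimeters

Truncating at 5 decimal places can drop up to a full unit in the last place, so the longitude may be off by as much as 1e-05°.
One degree of longitude at 80.6° is 111200 × cos 80.6° ≈ 111200 × 0.1633 = 18161.8 m.
Maximum E–W displacement: 1e-05 × 18161.8 = 0.181618 m.
That is 0.181618 m = 18.162 cm.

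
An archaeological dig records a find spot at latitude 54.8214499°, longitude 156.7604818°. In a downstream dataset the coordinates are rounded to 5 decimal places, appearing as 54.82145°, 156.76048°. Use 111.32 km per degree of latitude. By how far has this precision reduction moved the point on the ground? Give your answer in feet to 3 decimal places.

Δlat = 54.8214499 − 54.82145 = -0.0000001°; Δlon = 156.7604818 − 156.76048 = +0.0000018°.
N–S: -0.0000001° × 111320 m/° = -0.011132 m.
E–W at 54.8214°: 0.0000018° × 111320 × cos 54.8214° = 0.0000018 × 111320 × 0.5761 ≈ 0.115442 m.
Combined displacement = (0.011132² + 0.115442²)^½ ≈ 0.115977 m.
In feet: 0.115977 m ÷ 0.3048 ≈ 0.3805 ft.

0.381 feet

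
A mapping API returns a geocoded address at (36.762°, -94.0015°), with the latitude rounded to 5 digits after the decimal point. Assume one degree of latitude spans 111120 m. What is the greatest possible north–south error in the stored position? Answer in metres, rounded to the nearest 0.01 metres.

0.56 metres

Rounding to 5 decimal places leaves the latitude within ±5e-06° of the true value.
Along the meridian that is 5e-06° × 111120 m/° = 0.5556 m.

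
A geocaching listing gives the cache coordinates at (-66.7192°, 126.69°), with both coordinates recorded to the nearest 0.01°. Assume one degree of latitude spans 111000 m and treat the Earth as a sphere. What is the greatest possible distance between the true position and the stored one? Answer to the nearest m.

597 m

Rounding to 2 decimal places leaves each coordinate within ±0.005° of the true value.
N–S: 0.005° × 111000 m/° = 555 m.
East–west component at 66.7192°: 0.005° × 111000 × cos 66.7192° ≈ 0.005 × 43871.4 ≈ 219.357 m.
The two errors are perpendicular, so the maximum displacement is √(555² + 219.357²) ≈ 596.777 m.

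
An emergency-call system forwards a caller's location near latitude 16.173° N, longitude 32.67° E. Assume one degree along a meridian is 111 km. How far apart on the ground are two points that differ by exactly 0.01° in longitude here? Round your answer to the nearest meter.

One degree of longitude here spans 111000 × cos 16.173° = 111000 × 0.9604 ≈ 106607 m; 0.01° of that is 1066.07 m.

1066 meters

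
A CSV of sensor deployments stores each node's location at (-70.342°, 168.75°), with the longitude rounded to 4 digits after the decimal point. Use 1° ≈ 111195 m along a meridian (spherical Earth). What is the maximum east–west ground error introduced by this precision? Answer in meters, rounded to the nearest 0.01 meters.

1.87 meters

Rounding to 4 decimal places leaves the longitude within ±5e-05° of the true value.
One degree of longitude at 70.342° is 111195 × cos 70.342° ≈ 111195 × 0.3364 = 37406.6 m.
East–west error: 5e-05° × 37406.6 m/° ≈ 1.87033 m.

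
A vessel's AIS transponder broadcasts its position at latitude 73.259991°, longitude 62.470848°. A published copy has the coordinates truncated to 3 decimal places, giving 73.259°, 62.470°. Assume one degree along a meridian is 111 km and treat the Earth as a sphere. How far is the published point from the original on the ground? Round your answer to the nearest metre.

Δlat = 73.259991 − 73.259 = +0.000991°; Δlon = 62.470848 − 62.470 = +0.000848°.
North–south shift: 0.000991 × 111000 = 110.001 m.
East–west at this latitude: 0.000848° × 111000 × cos 73.259° ≈ 0.000848 × 31973.1 = 27.1132 m.
Hypotenuse of the two orthogonal shifts: √(110.001² + 27.1132²) = 113.293 m.

113 metres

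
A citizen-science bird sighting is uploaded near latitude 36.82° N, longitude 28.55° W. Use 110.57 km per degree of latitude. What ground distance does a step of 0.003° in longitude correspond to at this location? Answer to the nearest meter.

0.003° of longitude at 36.82° is 0.003 × 110570 × cos 36.82° ≈ 0.003 × 88513.7 = 265.541 m.

266 meters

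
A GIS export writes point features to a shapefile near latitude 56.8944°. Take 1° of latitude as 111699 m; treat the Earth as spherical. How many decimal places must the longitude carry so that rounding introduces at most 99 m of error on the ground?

3 decimal places

At 56.8944° one degree of longitude covers 111699 × cos 56.8944° ≈ 111699 × 0.5462 ≈ 61008.2 m.
With N decimal places the half-ulp bound is 0.5·10⁻ᴺ°, or 0.5·10⁻ᴺ × 61008.2 m on the ground.
Setting 30504.1 × 10⁻ᴺ ≤ 99 gives 10ᴺ ≥ 308.1, i.e. N ≥ 2.49.
So 3 decimal places suffice (30.5 m); 2 would allow up to 305 m.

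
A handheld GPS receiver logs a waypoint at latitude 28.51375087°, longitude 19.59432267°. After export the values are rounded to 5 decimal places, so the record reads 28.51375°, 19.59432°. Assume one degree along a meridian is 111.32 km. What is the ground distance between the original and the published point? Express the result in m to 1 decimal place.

Δlat = 28.51375087 − 28.51375 = +0.00000087°; Δlon = 19.59432267 − 19.59432 = +0.00000267°.
North–south shift: 0.00000087 × 111320 = 0.0968484 m.
East–west at this latitude: 0.00000267° × 111320 × cos 28.5138° ≈ 0.00000267 × 97817.2 = 0.261172 m.
Hypotenuse of the two orthogonal shifts: √(0.0968484² + 0.261172²) = 0.27855 m.

0.3 m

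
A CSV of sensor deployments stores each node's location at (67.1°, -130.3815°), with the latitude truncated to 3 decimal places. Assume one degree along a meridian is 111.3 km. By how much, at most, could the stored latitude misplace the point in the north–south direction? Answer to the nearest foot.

Truncating at 3 decimal places can drop up to a full unit in the last place, so the latitude may be off by as much as 0.001°.
So the N–S error is at most 0.001 × 111300 = 111.3 m.
In feet: 111.3 m ÷ 0.3048 ≈ 365.16 ft.

365 feet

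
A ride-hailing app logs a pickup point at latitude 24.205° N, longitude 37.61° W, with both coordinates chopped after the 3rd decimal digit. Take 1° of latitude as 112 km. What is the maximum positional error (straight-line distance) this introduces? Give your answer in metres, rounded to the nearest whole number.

152 metres

Truncating at 3 decimal places can drop up to a full unit in the last place, so each coordinate may be off by as much as 0.001°.
N–S: 0.001° × 112000 m/° = 112 m.
East–west component at 24.205°: 0.001° × 112000 × cos 24.205° ≈ 0.001 × 102153 ≈ 102.153 m.
The two errors are perpendicular, so the maximum displacement is √(112² + 102.153²) ≈ 151.589 m.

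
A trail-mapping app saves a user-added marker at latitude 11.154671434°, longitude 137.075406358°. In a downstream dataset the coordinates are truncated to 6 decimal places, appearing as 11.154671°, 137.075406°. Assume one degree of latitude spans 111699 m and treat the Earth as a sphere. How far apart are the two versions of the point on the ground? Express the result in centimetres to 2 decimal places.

Δlat = 11.154671434 − 11.154671 = +0.000000434°; Δlon = 137.075406358 − 137.075406 = +0.000000358°.
N–S: 0.000000434° × 111699 m/° = 0.0484774 m.
East–west at this latitude: 0.000000358° × 111699 × cos 11.1547° ≈ 0.000000358 × 109589 = 0.0392328 m.
Combined displacement = (0.0484774² + 0.0392328²)^½ ≈ 0.062364 m.
That is 0.062364 m = 6.2364 cm.

6.24 centimetres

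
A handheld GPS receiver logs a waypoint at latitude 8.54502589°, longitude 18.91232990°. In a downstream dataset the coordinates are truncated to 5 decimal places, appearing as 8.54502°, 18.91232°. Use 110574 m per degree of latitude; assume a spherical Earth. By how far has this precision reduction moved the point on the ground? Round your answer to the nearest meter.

Δlat = 8.54502589 − 8.54502 = +0.00000589°; Δlon = 18.91232990 − 18.91232 = +0.00000990°.
N–S: 0.00000589° × 110574 m/° = 0.651281 m.
East–west at this latitude: 0.00000990° × 110574 × cos 8.54502° ≈ 0.00000990 × 109347 = 1.08253 m.
Hypotenuse of the two orthogonal shifts: √(0.651281² + 1.08253²) = 1.26334 m.

1 meters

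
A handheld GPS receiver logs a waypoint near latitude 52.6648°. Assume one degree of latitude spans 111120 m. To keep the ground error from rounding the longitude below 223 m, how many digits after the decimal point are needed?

3 decimal places

At 52.6648° one degree of longitude covers 111120 × cos 52.6648° ≈ 111120 × 0.6065 ≈ 67391.7 m.
Rounding to N decimal places gives at most 0.5 × 10⁻ᴺ degrees of error, i.e. 0.5 × 10⁻ᴺ × 67391.7 m.
Setting 33695.9 × 10⁻ᴺ ≤ 223 gives 10ᴺ ≥ 151.1, i.e. N ≥ 2.18.
So 3 decimal places suffice (33.7 m); 2 would allow up to 337 m.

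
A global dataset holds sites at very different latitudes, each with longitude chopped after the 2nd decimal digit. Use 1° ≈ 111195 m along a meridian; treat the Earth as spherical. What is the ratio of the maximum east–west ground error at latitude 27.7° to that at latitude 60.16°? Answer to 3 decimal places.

Truncating at 2 decimal places can drop up to a full unit in the last place, so the longitude may be off by as much as 0.01°.
Error at 27.7° = 0.01° × 111195 × cos 27.7° ≈ 1112 × 0.8854 = 984.51 m.
At 60.16°: 0.01° × 111195 × cos 60.16° = 0.01 × 111195 × 0.4976 ≈ 553.28 m.
The ratio reduces to cos 27.7° / cos 60.16° = 0.8854/0.4976 ≈ 1.7794.

1.779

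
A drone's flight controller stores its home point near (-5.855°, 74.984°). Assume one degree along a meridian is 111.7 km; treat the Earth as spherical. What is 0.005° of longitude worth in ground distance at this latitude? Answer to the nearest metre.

556 metres

0.005° of longitude at 5.855° is 0.005 × 111700 × cos 5.855° ≈ 0.005 × 111117 = 555.586 m.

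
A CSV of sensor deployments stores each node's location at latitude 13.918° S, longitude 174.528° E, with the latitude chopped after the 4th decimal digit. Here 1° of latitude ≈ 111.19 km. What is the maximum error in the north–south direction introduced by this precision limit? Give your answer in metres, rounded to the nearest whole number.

11 metres

Truncating at 4 decimal places can drop up to a full unit in the last place, so the latitude may be off by as much as 0.0001°.
So the N–S error is at most 0.0001 × 111190 = 11.119 m.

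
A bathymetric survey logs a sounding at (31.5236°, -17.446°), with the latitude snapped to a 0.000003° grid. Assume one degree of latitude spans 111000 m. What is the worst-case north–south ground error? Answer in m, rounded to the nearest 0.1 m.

With a 0.000003° grid the true value lies within half a step, ±0.000003°/2 = ±1.5e-06°, of the stored one.
So the N–S error is at most 1.5e-06 × 111000 = 0.1665 m.

0.2 m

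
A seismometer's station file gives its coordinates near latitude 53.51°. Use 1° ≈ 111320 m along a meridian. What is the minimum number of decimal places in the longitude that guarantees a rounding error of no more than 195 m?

3 decimal places

At 53.51° one degree of longitude covers 111320 × cos 53.51° ≈ 111320 × 0.5947 ≈ 66200.1 m.
Rounding to N decimal places gives at most 0.5 × 10⁻ᴺ degrees of error, i.e. 0.5 × 10⁻ᴺ × 66200.1 m.
Need 0.5 × 66200.1 × 10⁻ᴺ ≤ 195 → 10⁻ᴺ ≤ 5.891e-03, so N ≥ 2.23.
So 3 decimal places suffice (33.1 m); 2 would allow up to 331 m.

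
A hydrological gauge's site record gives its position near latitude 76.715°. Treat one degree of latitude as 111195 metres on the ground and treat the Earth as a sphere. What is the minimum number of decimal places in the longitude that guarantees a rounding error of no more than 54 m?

At 76.715° one degree of longitude covers 111195 × cos 76.715° ≈ 111195 × 0.2298 ≈ 25552 m.
N decimal places → at most half a unit in the last place, 0.5 × 10⁻ᴺ° = 25552/2 × 10⁻ᴺ m.
Setting 12776 × 10⁻ᴺ ≤ 54 gives 10ᴺ ≥ 236.6, i.e. N ≥ 2.37.
So 3 decimal places suffice (12.8 m); 2 would allow up to 128 m.

3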